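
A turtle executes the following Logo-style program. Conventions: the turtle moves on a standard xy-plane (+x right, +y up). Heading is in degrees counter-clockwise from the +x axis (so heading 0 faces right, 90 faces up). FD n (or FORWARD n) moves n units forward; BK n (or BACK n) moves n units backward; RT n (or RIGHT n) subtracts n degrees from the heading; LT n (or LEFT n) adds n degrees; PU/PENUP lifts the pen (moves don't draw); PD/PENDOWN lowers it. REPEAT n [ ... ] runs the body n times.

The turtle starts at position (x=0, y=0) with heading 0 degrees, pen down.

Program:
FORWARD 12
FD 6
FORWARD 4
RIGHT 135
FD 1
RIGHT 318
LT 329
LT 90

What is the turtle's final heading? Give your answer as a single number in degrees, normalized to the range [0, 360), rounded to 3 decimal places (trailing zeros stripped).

Answer: 326

Derivation:
Executing turtle program step by step:
Start: pos=(0,0), heading=0, pen down
FD 12: (0,0) -> (12,0) [heading=0, draw]
FD 6: (12,0) -> (18,0) [heading=0, draw]
FD 4: (18,0) -> (22,0) [heading=0, draw]
RT 135: heading 0 -> 225
FD 1: (22,0) -> (21.293,-0.707) [heading=225, draw]
RT 318: heading 225 -> 267
LT 329: heading 267 -> 236
LT 90: heading 236 -> 326
Final: pos=(21.293,-0.707), heading=326, 4 segment(s) drawn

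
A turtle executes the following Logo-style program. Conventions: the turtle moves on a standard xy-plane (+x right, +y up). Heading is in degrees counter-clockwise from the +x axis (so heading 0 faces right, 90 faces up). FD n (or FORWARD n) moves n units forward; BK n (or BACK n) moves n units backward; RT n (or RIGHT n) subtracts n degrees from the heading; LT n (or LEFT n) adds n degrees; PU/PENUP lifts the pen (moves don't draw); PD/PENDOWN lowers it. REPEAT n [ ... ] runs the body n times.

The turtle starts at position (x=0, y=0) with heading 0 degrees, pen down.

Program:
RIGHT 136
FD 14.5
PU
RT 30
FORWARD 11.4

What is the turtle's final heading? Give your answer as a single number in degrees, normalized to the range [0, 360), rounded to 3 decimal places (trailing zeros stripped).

Answer: 194

Derivation:
Executing turtle program step by step:
Start: pos=(0,0), heading=0, pen down
RT 136: heading 0 -> 224
FD 14.5: (0,0) -> (-10.43,-10.073) [heading=224, draw]
PU: pen up
RT 30: heading 224 -> 194
FD 11.4: (-10.43,-10.073) -> (-21.492,-12.83) [heading=194, move]
Final: pos=(-21.492,-12.83), heading=194, 1 segment(s) drawn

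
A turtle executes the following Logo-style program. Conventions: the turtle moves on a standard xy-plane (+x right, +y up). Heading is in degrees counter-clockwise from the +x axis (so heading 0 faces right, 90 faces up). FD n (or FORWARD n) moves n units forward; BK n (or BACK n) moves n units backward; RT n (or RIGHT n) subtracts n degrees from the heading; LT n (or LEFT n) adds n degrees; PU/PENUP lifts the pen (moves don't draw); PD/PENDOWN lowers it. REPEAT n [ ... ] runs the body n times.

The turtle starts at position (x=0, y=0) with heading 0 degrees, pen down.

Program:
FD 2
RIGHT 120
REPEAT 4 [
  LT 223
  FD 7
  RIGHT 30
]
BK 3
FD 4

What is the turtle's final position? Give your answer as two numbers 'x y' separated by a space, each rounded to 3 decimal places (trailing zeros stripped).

Executing turtle program step by step:
Start: pos=(0,0), heading=0, pen down
FD 2: (0,0) -> (2,0) [heading=0, draw]
RT 120: heading 0 -> 240
REPEAT 4 [
  -- iteration 1/4 --
  LT 223: heading 240 -> 103
  FD 7: (2,0) -> (0.425,6.821) [heading=103, draw]
  RT 30: heading 103 -> 73
  -- iteration 2/4 --
  LT 223: heading 73 -> 296
  FD 7: (0.425,6.821) -> (3.494,0.529) [heading=296, draw]
  RT 30: heading 296 -> 266
  -- iteration 3/4 --
  LT 223: heading 266 -> 129
  FD 7: (3.494,0.529) -> (-0.911,5.969) [heading=129, draw]
  RT 30: heading 129 -> 99
  -- iteration 4/4 --
  LT 223: heading 99 -> 322
  FD 7: (-0.911,5.969) -> (4.605,1.659) [heading=322, draw]
  RT 30: heading 322 -> 292
]
BK 3: (4.605,1.659) -> (3.481,4.441) [heading=292, draw]
FD 4: (3.481,4.441) -> (4.979,0.732) [heading=292, draw]
Final: pos=(4.979,0.732), heading=292, 7 segment(s) drawn

Answer: 4.979 0.732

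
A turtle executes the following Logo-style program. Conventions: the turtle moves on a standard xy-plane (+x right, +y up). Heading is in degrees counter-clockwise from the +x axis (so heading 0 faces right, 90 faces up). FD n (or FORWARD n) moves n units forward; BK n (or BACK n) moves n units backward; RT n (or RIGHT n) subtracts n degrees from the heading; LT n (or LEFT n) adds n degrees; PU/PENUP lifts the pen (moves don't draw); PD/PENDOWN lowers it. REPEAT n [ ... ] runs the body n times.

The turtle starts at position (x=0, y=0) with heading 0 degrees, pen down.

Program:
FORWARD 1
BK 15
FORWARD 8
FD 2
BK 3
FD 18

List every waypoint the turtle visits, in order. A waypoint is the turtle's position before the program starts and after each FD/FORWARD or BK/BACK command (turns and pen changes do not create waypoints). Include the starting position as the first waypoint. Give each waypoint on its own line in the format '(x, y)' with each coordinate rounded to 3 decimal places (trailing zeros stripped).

Executing turtle program step by step:
Start: pos=(0,0), heading=0, pen down
FD 1: (0,0) -> (1,0) [heading=0, draw]
BK 15: (1,0) -> (-14,0) [heading=0, draw]
FD 8: (-14,0) -> (-6,0) [heading=0, draw]
FD 2: (-6,0) -> (-4,0) [heading=0, draw]
BK 3: (-4,0) -> (-7,0) [heading=0, draw]
FD 18: (-7,0) -> (11,0) [heading=0, draw]
Final: pos=(11,0), heading=0, 6 segment(s) drawn
Waypoints (7 total):
(0, 0)
(1, 0)
(-14, 0)
(-6, 0)
(-4, 0)
(-7, 0)
(11, 0)

Answer: (0, 0)
(1, 0)
(-14, 0)
(-6, 0)
(-4, 0)
(-7, 0)
(11, 0)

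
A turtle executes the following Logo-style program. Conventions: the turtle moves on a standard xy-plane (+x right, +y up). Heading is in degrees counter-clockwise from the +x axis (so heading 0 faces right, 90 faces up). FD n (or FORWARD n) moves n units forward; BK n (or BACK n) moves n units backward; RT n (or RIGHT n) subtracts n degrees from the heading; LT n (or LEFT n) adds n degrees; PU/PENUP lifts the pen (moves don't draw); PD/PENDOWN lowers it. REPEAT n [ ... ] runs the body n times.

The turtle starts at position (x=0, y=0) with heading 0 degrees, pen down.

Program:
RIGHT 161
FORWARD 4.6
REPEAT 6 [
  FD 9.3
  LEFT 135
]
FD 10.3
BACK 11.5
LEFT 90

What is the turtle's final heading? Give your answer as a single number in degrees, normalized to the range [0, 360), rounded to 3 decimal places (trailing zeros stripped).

Executing turtle program step by step:
Start: pos=(0,0), heading=0, pen down
RT 161: heading 0 -> 199
FD 4.6: (0,0) -> (-4.349,-1.498) [heading=199, draw]
REPEAT 6 [
  -- iteration 1/6 --
  FD 9.3: (-4.349,-1.498) -> (-13.143,-4.525) [heading=199, draw]
  LT 135: heading 199 -> 334
  -- iteration 2/6 --
  FD 9.3: (-13.143,-4.525) -> (-4.784,-8.602) [heading=334, draw]
  LT 135: heading 334 -> 109
  -- iteration 3/6 --
  FD 9.3: (-4.784,-8.602) -> (-7.812,0.191) [heading=109, draw]
  LT 135: heading 109 -> 244
  -- iteration 4/6 --
  FD 9.3: (-7.812,0.191) -> (-11.889,-8.168) [heading=244, draw]
  LT 135: heading 244 -> 19
  -- iteration 5/6 --
  FD 9.3: (-11.889,-8.168) -> (-3.095,-5.14) [heading=19, draw]
  LT 135: heading 19 -> 154
  -- iteration 6/6 --
  FD 9.3: (-3.095,-5.14) -> (-11.454,-1.063) [heading=154, draw]
  LT 135: heading 154 -> 289
]
FD 10.3: (-11.454,-1.063) -> (-8.101,-10.802) [heading=289, draw]
BK 11.5: (-8.101,-10.802) -> (-11.845,0.072) [heading=289, draw]
LT 90: heading 289 -> 19
Final: pos=(-11.845,0.072), heading=19, 9 segment(s) drawn

Answer: 19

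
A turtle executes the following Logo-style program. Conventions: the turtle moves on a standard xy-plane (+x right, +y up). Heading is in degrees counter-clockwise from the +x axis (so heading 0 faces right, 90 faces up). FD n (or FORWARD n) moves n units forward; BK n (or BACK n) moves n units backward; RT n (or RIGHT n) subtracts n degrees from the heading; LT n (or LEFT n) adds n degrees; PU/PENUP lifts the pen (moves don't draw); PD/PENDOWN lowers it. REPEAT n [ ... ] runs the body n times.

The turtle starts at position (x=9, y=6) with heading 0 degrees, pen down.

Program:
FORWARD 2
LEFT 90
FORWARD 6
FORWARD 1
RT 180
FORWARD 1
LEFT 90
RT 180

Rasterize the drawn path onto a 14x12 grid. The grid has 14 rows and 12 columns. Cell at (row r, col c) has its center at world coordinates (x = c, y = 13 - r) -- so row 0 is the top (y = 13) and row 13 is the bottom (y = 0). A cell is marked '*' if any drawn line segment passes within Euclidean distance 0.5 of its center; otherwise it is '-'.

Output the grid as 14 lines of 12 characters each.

Answer: -----------*
-----------*
-----------*
-----------*
-----------*
-----------*
-----------*
---------***
------------
------------
------------
------------
------------
------------

Derivation:
Segment 0: (9,6) -> (11,6)
Segment 1: (11,6) -> (11,12)
Segment 2: (11,12) -> (11,13)
Segment 3: (11,13) -> (11,12)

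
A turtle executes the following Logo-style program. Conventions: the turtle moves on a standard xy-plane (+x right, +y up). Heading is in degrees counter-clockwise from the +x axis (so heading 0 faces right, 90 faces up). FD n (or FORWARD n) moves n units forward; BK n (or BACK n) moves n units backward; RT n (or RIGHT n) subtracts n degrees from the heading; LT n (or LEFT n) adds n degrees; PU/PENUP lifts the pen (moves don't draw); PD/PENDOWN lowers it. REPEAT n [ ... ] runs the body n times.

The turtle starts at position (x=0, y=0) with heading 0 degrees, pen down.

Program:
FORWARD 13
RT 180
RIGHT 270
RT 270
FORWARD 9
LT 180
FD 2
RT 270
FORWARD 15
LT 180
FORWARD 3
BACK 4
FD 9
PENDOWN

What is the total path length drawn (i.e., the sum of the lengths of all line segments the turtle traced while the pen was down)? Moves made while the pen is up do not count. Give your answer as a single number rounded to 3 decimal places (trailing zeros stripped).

Answer: 55

Derivation:
Executing turtle program step by step:
Start: pos=(0,0), heading=0, pen down
FD 13: (0,0) -> (13,0) [heading=0, draw]
RT 180: heading 0 -> 180
RT 270: heading 180 -> 270
RT 270: heading 270 -> 0
FD 9: (13,0) -> (22,0) [heading=0, draw]
LT 180: heading 0 -> 180
FD 2: (22,0) -> (20,0) [heading=180, draw]
RT 270: heading 180 -> 270
FD 15: (20,0) -> (20,-15) [heading=270, draw]
LT 180: heading 270 -> 90
FD 3: (20,-15) -> (20,-12) [heading=90, draw]
BK 4: (20,-12) -> (20,-16) [heading=90, draw]
FD 9: (20,-16) -> (20,-7) [heading=90, draw]
PD: pen down
Final: pos=(20,-7), heading=90, 7 segment(s) drawn

Segment lengths:
  seg 1: (0,0) -> (13,0), length = 13
  seg 2: (13,0) -> (22,0), length = 9
  seg 3: (22,0) -> (20,0), length = 2
  seg 4: (20,0) -> (20,-15), length = 15
  seg 5: (20,-15) -> (20,-12), length = 3
  seg 6: (20,-12) -> (20,-16), length = 4
  seg 7: (20,-16) -> (20,-7), length = 9
Total = 55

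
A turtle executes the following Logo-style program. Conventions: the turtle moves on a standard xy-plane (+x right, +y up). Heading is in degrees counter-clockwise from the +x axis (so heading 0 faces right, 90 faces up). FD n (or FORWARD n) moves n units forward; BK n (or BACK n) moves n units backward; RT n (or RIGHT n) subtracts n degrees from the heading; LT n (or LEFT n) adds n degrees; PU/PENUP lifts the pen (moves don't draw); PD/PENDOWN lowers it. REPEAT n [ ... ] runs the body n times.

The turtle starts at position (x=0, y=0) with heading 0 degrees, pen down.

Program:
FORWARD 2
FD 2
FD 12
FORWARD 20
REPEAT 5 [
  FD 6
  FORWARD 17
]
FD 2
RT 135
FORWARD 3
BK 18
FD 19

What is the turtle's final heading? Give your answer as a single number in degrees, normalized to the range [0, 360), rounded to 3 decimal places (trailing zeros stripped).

Executing turtle program step by step:
Start: pos=(0,0), heading=0, pen down
FD 2: (0,0) -> (2,0) [heading=0, draw]
FD 2: (2,0) -> (4,0) [heading=0, draw]
FD 12: (4,0) -> (16,0) [heading=0, draw]
FD 20: (16,0) -> (36,0) [heading=0, draw]
REPEAT 5 [
  -- iteration 1/5 --
  FD 6: (36,0) -> (42,0) [heading=0, draw]
  FD 17: (42,0) -> (59,0) [heading=0, draw]
  -- iteration 2/5 --
  FD 6: (59,0) -> (65,0) [heading=0, draw]
  FD 17: (65,0) -> (82,0) [heading=0, draw]
  -- iteration 3/5 --
  FD 6: (82,0) -> (88,0) [heading=0, draw]
  FD 17: (88,0) -> (105,0) [heading=0, draw]
  -- iteration 4/5 --
  FD 6: (105,0) -> (111,0) [heading=0, draw]
  FD 17: (111,0) -> (128,0) [heading=0, draw]
  -- iteration 5/5 --
  FD 6: (128,0) -> (134,0) [heading=0, draw]
  FD 17: (134,0) -> (151,0) [heading=0, draw]
]
FD 2: (151,0) -> (153,0) [heading=0, draw]
RT 135: heading 0 -> 225
FD 3: (153,0) -> (150.879,-2.121) [heading=225, draw]
BK 18: (150.879,-2.121) -> (163.607,10.607) [heading=225, draw]
FD 19: (163.607,10.607) -> (150.172,-2.828) [heading=225, draw]
Final: pos=(150.172,-2.828), heading=225, 18 segment(s) drawn

Answer: 225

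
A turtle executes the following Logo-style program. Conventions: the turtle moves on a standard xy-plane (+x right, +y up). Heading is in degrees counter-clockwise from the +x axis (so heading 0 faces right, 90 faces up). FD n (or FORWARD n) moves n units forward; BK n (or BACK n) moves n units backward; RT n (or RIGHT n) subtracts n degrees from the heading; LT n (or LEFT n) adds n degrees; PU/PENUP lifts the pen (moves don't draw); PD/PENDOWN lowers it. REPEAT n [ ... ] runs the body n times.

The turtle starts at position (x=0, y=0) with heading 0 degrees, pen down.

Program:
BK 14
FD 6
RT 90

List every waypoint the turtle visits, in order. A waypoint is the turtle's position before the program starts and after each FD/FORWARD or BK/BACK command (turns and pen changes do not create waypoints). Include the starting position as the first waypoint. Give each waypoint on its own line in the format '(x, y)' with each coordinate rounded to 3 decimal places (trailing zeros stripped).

Executing turtle program step by step:
Start: pos=(0,0), heading=0, pen down
BK 14: (0,0) -> (-14,0) [heading=0, draw]
FD 6: (-14,0) -> (-8,0) [heading=0, draw]
RT 90: heading 0 -> 270
Final: pos=(-8,0), heading=270, 2 segment(s) drawn
Waypoints (3 total):
(0, 0)
(-14, 0)
(-8, 0)

Answer: (0, 0)
(-14, 0)
(-8, 0)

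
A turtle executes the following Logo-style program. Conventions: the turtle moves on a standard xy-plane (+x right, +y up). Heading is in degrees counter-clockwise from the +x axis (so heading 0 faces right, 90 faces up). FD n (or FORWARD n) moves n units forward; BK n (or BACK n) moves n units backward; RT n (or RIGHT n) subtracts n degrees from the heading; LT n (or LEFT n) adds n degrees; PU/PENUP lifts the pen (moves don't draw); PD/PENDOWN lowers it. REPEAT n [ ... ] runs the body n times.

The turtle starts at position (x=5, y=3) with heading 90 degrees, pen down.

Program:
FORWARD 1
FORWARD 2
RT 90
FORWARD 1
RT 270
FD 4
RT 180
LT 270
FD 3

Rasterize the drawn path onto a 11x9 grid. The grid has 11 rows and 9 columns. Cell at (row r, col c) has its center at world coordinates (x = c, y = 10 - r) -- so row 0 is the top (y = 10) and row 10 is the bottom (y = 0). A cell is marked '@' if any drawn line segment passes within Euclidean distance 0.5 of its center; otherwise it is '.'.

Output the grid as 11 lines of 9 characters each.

Segment 0: (5,3) -> (5,4)
Segment 1: (5,4) -> (5,6)
Segment 2: (5,6) -> (6,6)
Segment 3: (6,6) -> (6,10)
Segment 4: (6,10) -> (3,10)

Answer: ...@@@@..
......@..
......@..
......@..
.....@@..
.....@...
.....@...
.....@...
.........
.........
.........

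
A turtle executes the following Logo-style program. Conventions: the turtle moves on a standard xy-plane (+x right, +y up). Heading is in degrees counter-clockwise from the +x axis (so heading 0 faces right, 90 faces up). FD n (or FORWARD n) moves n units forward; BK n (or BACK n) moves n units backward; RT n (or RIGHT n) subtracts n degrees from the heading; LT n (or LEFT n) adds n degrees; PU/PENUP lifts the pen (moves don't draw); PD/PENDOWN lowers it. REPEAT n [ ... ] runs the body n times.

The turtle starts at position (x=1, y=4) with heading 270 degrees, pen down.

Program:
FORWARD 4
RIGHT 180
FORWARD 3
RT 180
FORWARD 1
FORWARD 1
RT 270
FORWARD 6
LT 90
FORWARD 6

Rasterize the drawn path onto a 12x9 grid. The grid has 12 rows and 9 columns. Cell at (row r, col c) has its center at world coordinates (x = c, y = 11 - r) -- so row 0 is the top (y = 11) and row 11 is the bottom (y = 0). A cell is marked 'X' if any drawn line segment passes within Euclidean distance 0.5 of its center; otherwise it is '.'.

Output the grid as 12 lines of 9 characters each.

Segment 0: (1,4) -> (1,0)
Segment 1: (1,0) -> (1,3)
Segment 2: (1,3) -> (1,2)
Segment 3: (1,2) -> (1,1)
Segment 4: (1,1) -> (7,1)
Segment 5: (7,1) -> (7,7)

Answer: .........
.........
.........
.........
.......X.
.......X.
.......X.
.X.....X.
.X.....X.
.X.....X.
.XXXXXXX.
.X.......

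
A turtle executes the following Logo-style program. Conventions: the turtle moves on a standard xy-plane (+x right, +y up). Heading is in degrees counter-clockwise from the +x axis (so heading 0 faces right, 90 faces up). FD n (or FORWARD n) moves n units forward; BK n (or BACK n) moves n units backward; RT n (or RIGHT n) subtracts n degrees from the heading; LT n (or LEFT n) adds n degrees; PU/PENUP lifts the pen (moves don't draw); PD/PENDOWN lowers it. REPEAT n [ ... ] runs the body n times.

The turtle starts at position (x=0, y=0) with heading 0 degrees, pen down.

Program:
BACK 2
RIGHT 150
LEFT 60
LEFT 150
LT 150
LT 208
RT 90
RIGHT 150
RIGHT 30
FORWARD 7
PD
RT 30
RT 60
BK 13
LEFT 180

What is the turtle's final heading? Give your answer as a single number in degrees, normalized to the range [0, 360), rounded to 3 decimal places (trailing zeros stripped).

Executing turtle program step by step:
Start: pos=(0,0), heading=0, pen down
BK 2: (0,0) -> (-2,0) [heading=0, draw]
RT 150: heading 0 -> 210
LT 60: heading 210 -> 270
LT 150: heading 270 -> 60
LT 150: heading 60 -> 210
LT 208: heading 210 -> 58
RT 90: heading 58 -> 328
RT 150: heading 328 -> 178
RT 30: heading 178 -> 148
FD 7: (-2,0) -> (-7.936,3.709) [heading=148, draw]
PD: pen down
RT 30: heading 148 -> 118
RT 60: heading 118 -> 58
BK 13: (-7.936,3.709) -> (-14.825,-7.315) [heading=58, draw]
LT 180: heading 58 -> 238
Final: pos=(-14.825,-7.315), heading=238, 3 segment(s) drawn

Answer: 238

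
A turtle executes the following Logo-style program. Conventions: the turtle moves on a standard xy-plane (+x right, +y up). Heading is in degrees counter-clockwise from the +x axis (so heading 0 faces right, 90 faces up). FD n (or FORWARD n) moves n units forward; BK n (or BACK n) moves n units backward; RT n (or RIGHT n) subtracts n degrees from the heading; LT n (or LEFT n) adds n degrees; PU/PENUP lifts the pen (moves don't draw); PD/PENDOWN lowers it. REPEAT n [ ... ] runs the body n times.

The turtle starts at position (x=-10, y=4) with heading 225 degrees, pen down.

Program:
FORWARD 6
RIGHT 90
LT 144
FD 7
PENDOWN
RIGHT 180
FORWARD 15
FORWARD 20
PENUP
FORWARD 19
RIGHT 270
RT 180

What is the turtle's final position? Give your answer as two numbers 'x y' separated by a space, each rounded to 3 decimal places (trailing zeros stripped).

Executing turtle program step by step:
Start: pos=(-10,4), heading=225, pen down
FD 6: (-10,4) -> (-14.243,-0.243) [heading=225, draw]
RT 90: heading 225 -> 135
LT 144: heading 135 -> 279
FD 7: (-14.243,-0.243) -> (-13.148,-7.156) [heading=279, draw]
PD: pen down
RT 180: heading 279 -> 99
FD 15: (-13.148,-7.156) -> (-15.494,7.659) [heading=99, draw]
FD 20: (-15.494,7.659) -> (-18.623,27.413) [heading=99, draw]
PU: pen up
FD 19: (-18.623,27.413) -> (-21.595,46.179) [heading=99, move]
RT 270: heading 99 -> 189
RT 180: heading 189 -> 9
Final: pos=(-21.595,46.179), heading=9, 4 segment(s) drawn

Answer: -21.595 46.179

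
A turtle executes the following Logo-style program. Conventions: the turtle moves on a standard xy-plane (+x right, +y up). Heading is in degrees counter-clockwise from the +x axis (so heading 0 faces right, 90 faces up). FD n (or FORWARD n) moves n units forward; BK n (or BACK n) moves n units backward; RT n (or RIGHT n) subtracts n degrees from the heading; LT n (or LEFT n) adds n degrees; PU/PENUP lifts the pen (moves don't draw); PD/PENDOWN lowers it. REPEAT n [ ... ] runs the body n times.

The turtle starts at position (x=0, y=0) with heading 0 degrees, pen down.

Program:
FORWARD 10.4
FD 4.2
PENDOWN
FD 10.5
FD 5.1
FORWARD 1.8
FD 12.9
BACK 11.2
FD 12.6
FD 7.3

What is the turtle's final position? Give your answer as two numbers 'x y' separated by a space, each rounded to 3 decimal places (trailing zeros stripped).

Answer: 53.6 0

Derivation:
Executing turtle program step by step:
Start: pos=(0,0), heading=0, pen down
FD 10.4: (0,0) -> (10.4,0) [heading=0, draw]
FD 4.2: (10.4,0) -> (14.6,0) [heading=0, draw]
PD: pen down
FD 10.5: (14.6,0) -> (25.1,0) [heading=0, draw]
FD 5.1: (25.1,0) -> (30.2,0) [heading=0, draw]
FD 1.8: (30.2,0) -> (32,0) [heading=0, draw]
FD 12.9: (32,0) -> (44.9,0) [heading=0, draw]
BK 11.2: (44.9,0) -> (33.7,0) [heading=0, draw]
FD 12.6: (33.7,0) -> (46.3,0) [heading=0, draw]
FD 7.3: (46.3,0) -> (53.6,0) [heading=0, draw]
Final: pos=(53.6,0), heading=0, 9 segment(s) drawn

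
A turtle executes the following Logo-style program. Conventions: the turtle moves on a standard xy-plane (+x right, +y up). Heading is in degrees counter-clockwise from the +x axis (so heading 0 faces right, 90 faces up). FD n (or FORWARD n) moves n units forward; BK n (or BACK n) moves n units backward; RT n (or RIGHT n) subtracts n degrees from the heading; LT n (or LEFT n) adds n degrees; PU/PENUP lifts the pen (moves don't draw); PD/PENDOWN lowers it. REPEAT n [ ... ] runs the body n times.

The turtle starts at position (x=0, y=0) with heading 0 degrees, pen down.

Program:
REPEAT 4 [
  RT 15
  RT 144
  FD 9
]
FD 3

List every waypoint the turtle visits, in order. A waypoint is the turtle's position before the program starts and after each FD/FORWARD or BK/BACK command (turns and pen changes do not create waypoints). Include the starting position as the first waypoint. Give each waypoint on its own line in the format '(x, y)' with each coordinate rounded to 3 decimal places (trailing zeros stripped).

Answer: (0, 0)
(-8.402, -3.225)
(-1.714, 2.797)
(-5.8, -5.222)
(-4.859, 3.729)
(-4.545, 6.712)

Derivation:
Executing turtle program step by step:
Start: pos=(0,0), heading=0, pen down
REPEAT 4 [
  -- iteration 1/4 --
  RT 15: heading 0 -> 345
  RT 144: heading 345 -> 201
  FD 9: (0,0) -> (-8.402,-3.225) [heading=201, draw]
  -- iteration 2/4 --
  RT 15: heading 201 -> 186
  RT 144: heading 186 -> 42
  FD 9: (-8.402,-3.225) -> (-1.714,2.797) [heading=42, draw]
  -- iteration 3/4 --
  RT 15: heading 42 -> 27
  RT 144: heading 27 -> 243
  FD 9: (-1.714,2.797) -> (-5.8,-5.222) [heading=243, draw]
  -- iteration 4/4 --
  RT 15: heading 243 -> 228
  RT 144: heading 228 -> 84
  FD 9: (-5.8,-5.222) -> (-4.859,3.729) [heading=84, draw]
]
FD 3: (-4.859,3.729) -> (-4.545,6.712) [heading=84, draw]
Final: pos=(-4.545,6.712), heading=84, 5 segment(s) drawn
Waypoints (6 total):
(0, 0)
(-8.402, -3.225)
(-1.714, 2.797)
(-5.8, -5.222)
(-4.859, 3.729)
(-4.545, 6.712)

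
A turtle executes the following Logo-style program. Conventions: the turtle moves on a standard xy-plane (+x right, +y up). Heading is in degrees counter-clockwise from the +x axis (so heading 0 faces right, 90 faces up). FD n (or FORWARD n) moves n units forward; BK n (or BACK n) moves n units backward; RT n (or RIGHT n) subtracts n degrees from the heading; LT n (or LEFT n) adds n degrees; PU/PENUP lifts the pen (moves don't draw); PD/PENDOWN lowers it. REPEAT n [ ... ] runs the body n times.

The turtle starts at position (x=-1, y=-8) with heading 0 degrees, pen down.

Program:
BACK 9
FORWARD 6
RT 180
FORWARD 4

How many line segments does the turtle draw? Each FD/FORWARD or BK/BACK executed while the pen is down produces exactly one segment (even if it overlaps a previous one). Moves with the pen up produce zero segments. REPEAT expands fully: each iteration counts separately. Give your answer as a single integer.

Answer: 3

Derivation:
Executing turtle program step by step:
Start: pos=(-1,-8), heading=0, pen down
BK 9: (-1,-8) -> (-10,-8) [heading=0, draw]
FD 6: (-10,-8) -> (-4,-8) [heading=0, draw]
RT 180: heading 0 -> 180
FD 4: (-4,-8) -> (-8,-8) [heading=180, draw]
Final: pos=(-8,-8), heading=180, 3 segment(s) drawn
Segments drawn: 3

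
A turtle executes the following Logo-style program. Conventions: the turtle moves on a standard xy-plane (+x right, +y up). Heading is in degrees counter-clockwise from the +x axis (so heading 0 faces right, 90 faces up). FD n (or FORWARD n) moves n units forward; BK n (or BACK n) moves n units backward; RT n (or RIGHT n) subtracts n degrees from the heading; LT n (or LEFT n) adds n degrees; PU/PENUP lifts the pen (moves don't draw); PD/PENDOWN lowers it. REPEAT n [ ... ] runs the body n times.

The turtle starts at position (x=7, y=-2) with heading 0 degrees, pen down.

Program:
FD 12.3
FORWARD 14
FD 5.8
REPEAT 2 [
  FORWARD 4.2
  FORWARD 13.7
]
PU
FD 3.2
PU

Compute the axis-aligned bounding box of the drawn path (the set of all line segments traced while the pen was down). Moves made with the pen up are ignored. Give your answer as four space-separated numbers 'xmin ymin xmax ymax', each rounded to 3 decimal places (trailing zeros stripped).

Answer: 7 -2 74.9 -2

Derivation:
Executing turtle program step by step:
Start: pos=(7,-2), heading=0, pen down
FD 12.3: (7,-2) -> (19.3,-2) [heading=0, draw]
FD 14: (19.3,-2) -> (33.3,-2) [heading=0, draw]
FD 5.8: (33.3,-2) -> (39.1,-2) [heading=0, draw]
REPEAT 2 [
  -- iteration 1/2 --
  FD 4.2: (39.1,-2) -> (43.3,-2) [heading=0, draw]
  FD 13.7: (43.3,-2) -> (57,-2) [heading=0, draw]
  -- iteration 2/2 --
  FD 4.2: (57,-2) -> (61.2,-2) [heading=0, draw]
  FD 13.7: (61.2,-2) -> (74.9,-2) [heading=0, draw]
]
PU: pen up
FD 3.2: (74.9,-2) -> (78.1,-2) [heading=0, move]
PU: pen up
Final: pos=(78.1,-2), heading=0, 7 segment(s) drawn

Segment endpoints: x in {7, 19.3, 33.3, 39.1, 43.3, 57, 61.2, 74.9}, y in {-2}
xmin=7, ymin=-2, xmax=74.9, ymax=-2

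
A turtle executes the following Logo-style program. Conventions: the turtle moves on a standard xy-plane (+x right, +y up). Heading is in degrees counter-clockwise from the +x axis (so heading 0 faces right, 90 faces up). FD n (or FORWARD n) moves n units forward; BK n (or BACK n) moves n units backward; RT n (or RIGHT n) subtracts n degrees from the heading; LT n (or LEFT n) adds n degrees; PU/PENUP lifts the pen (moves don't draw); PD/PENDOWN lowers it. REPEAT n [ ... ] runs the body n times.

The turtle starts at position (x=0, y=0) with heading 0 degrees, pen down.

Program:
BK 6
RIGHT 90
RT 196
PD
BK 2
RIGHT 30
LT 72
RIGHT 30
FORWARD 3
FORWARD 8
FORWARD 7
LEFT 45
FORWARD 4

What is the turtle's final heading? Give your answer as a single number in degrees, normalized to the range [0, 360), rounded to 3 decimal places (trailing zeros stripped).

Executing turtle program step by step:
Start: pos=(0,0), heading=0, pen down
BK 6: (0,0) -> (-6,0) [heading=0, draw]
RT 90: heading 0 -> 270
RT 196: heading 270 -> 74
PD: pen down
BK 2: (-6,0) -> (-6.551,-1.923) [heading=74, draw]
RT 30: heading 74 -> 44
LT 72: heading 44 -> 116
RT 30: heading 116 -> 86
FD 3: (-6.551,-1.923) -> (-6.342,1.07) [heading=86, draw]
FD 8: (-6.342,1.07) -> (-5.784,9.051) [heading=86, draw]
FD 7: (-5.784,9.051) -> (-5.296,16.034) [heading=86, draw]
LT 45: heading 86 -> 131
FD 4: (-5.296,16.034) -> (-7.92,19.052) [heading=131, draw]
Final: pos=(-7.92,19.052), heading=131, 6 segment(s) drawn

Answer: 131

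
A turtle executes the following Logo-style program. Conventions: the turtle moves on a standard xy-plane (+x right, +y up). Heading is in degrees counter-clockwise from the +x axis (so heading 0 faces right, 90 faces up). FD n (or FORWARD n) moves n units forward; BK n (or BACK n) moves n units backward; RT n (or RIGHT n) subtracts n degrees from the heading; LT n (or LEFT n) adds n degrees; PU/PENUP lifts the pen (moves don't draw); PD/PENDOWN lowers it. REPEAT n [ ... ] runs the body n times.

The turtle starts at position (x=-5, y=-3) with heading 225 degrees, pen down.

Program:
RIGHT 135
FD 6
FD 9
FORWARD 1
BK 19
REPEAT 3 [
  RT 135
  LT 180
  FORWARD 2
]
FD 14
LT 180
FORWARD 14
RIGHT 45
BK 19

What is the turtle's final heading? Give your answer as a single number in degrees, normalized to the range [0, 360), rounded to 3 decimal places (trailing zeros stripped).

Executing turtle program step by step:
Start: pos=(-5,-3), heading=225, pen down
RT 135: heading 225 -> 90
FD 6: (-5,-3) -> (-5,3) [heading=90, draw]
FD 9: (-5,3) -> (-5,12) [heading=90, draw]
FD 1: (-5,12) -> (-5,13) [heading=90, draw]
BK 19: (-5,13) -> (-5,-6) [heading=90, draw]
REPEAT 3 [
  -- iteration 1/3 --
  RT 135: heading 90 -> 315
  LT 180: heading 315 -> 135
  FD 2: (-5,-6) -> (-6.414,-4.586) [heading=135, draw]
  -- iteration 2/3 --
  RT 135: heading 135 -> 0
  LT 180: heading 0 -> 180
  FD 2: (-6.414,-4.586) -> (-8.414,-4.586) [heading=180, draw]
  -- iteration 3/3 --
  RT 135: heading 180 -> 45
  LT 180: heading 45 -> 225
  FD 2: (-8.414,-4.586) -> (-9.828,-6) [heading=225, draw]
]
FD 14: (-9.828,-6) -> (-19.728,-15.899) [heading=225, draw]
LT 180: heading 225 -> 45
FD 14: (-19.728,-15.899) -> (-9.828,-6) [heading=45, draw]
RT 45: heading 45 -> 0
BK 19: (-9.828,-6) -> (-28.828,-6) [heading=0, draw]
Final: pos=(-28.828,-6), heading=0, 10 segment(s) drawn

Answer: 0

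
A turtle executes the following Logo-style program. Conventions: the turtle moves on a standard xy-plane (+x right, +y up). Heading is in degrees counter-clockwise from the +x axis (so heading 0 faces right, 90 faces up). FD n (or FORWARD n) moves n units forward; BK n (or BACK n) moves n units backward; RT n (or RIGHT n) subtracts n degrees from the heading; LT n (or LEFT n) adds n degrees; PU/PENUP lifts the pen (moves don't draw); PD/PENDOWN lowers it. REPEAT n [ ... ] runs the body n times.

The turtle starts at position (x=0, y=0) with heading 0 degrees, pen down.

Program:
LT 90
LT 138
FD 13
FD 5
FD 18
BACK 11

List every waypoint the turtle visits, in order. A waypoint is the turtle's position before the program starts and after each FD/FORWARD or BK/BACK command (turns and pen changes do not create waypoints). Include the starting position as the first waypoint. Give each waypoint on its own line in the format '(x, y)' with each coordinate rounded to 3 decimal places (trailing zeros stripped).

Answer: (0, 0)
(-8.699, -9.661)
(-12.044, -13.377)
(-24.089, -26.753)
(-16.728, -18.579)

Derivation:
Executing turtle program step by step:
Start: pos=(0,0), heading=0, pen down
LT 90: heading 0 -> 90
LT 138: heading 90 -> 228
FD 13: (0,0) -> (-8.699,-9.661) [heading=228, draw]
FD 5: (-8.699,-9.661) -> (-12.044,-13.377) [heading=228, draw]
FD 18: (-12.044,-13.377) -> (-24.089,-26.753) [heading=228, draw]
BK 11: (-24.089,-26.753) -> (-16.728,-18.579) [heading=228, draw]
Final: pos=(-16.728,-18.579), heading=228, 4 segment(s) drawn
Waypoints (5 total):
(0, 0)
(-8.699, -9.661)
(-12.044, -13.377)
(-24.089, -26.753)
(-16.728, -18.579)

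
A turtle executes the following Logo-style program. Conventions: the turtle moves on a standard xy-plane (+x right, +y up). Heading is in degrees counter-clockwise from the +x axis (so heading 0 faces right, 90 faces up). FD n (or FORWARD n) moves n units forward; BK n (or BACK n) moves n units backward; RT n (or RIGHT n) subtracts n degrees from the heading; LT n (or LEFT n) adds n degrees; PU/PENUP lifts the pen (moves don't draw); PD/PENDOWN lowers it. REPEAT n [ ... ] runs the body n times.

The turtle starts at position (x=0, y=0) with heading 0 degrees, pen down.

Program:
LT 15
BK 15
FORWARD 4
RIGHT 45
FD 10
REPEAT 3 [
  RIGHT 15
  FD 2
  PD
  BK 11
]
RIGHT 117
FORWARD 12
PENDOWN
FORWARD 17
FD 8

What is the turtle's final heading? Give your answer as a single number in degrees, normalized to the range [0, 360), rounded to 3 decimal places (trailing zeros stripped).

Answer: 168

Derivation:
Executing turtle program step by step:
Start: pos=(0,0), heading=0, pen down
LT 15: heading 0 -> 15
BK 15: (0,0) -> (-14.489,-3.882) [heading=15, draw]
FD 4: (-14.489,-3.882) -> (-10.625,-2.847) [heading=15, draw]
RT 45: heading 15 -> 330
FD 10: (-10.625,-2.847) -> (-1.965,-7.847) [heading=330, draw]
REPEAT 3 [
  -- iteration 1/3 --
  RT 15: heading 330 -> 315
  FD 2: (-1.965,-7.847) -> (-0.551,-9.261) [heading=315, draw]
  PD: pen down
  BK 11: (-0.551,-9.261) -> (-8.329,-1.483) [heading=315, draw]
  -- iteration 2/3 --
  RT 15: heading 315 -> 300
  FD 2: (-8.329,-1.483) -> (-7.329,-3.215) [heading=300, draw]
  PD: pen down
  BK 11: (-7.329,-3.215) -> (-12.829,6.311) [heading=300, draw]
  -- iteration 3/3 --
  RT 15: heading 300 -> 285
  FD 2: (-12.829,6.311) -> (-12.311,4.379) [heading=285, draw]
  PD: pen down
  BK 11: (-12.311,4.379) -> (-15.158,15.005) [heading=285, draw]
]
RT 117: heading 285 -> 168
FD 12: (-15.158,15.005) -> (-26.896,17.499) [heading=168, draw]
PD: pen down
FD 17: (-26.896,17.499) -> (-43.525,21.034) [heading=168, draw]
FD 8: (-43.525,21.034) -> (-51.35,22.697) [heading=168, draw]
Final: pos=(-51.35,22.697), heading=168, 12 segment(s) drawn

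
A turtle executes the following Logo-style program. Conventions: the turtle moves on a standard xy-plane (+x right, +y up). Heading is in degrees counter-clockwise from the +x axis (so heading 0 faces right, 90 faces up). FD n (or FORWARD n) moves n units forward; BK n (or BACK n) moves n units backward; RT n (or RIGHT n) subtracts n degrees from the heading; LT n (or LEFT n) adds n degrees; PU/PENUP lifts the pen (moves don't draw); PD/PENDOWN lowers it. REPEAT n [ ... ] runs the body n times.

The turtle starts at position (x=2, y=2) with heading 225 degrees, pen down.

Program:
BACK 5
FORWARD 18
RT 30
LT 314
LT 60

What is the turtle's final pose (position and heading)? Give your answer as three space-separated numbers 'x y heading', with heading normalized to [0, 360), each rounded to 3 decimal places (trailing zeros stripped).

Answer: -7.192 -7.192 209

Derivation:
Executing turtle program step by step:
Start: pos=(2,2), heading=225, pen down
BK 5: (2,2) -> (5.536,5.536) [heading=225, draw]
FD 18: (5.536,5.536) -> (-7.192,-7.192) [heading=225, draw]
RT 30: heading 225 -> 195
LT 314: heading 195 -> 149
LT 60: heading 149 -> 209
Final: pos=(-7.192,-7.192), heading=209, 2 segment(s) drawn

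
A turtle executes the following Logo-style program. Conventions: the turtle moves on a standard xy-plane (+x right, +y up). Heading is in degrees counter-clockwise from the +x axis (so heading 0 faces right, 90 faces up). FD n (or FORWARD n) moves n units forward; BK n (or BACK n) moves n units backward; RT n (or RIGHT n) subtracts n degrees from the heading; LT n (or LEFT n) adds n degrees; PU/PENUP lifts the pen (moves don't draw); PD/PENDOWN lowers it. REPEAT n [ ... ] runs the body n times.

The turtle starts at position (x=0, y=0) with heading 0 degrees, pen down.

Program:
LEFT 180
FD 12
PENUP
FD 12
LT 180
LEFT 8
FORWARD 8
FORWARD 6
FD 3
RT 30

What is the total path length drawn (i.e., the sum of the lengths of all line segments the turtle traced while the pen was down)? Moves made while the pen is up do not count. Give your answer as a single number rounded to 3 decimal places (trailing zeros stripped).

Answer: 12

Derivation:
Executing turtle program step by step:
Start: pos=(0,0), heading=0, pen down
LT 180: heading 0 -> 180
FD 12: (0,0) -> (-12,0) [heading=180, draw]
PU: pen up
FD 12: (-12,0) -> (-24,0) [heading=180, move]
LT 180: heading 180 -> 0
LT 8: heading 0 -> 8
FD 8: (-24,0) -> (-16.078,1.113) [heading=8, move]
FD 6: (-16.078,1.113) -> (-10.136,1.948) [heading=8, move]
FD 3: (-10.136,1.948) -> (-7.165,2.366) [heading=8, move]
RT 30: heading 8 -> 338
Final: pos=(-7.165,2.366), heading=338, 1 segment(s) drawn

Segment lengths:
  seg 1: (0,0) -> (-12,0), length = 12
Total = 12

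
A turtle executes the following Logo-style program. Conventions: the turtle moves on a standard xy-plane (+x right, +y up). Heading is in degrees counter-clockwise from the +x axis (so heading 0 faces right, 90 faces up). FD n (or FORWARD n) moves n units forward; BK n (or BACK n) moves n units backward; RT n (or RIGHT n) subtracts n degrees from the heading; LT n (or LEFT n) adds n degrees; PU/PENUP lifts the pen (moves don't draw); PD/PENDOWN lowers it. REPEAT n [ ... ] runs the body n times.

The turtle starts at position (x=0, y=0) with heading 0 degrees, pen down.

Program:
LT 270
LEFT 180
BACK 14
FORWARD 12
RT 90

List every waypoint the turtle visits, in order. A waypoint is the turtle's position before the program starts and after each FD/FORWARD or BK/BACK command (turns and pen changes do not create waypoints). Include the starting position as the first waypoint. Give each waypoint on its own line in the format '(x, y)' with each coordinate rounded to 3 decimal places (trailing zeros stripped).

Answer: (0, 0)
(0, -14)
(0, -2)

Derivation:
Executing turtle program step by step:
Start: pos=(0,0), heading=0, pen down
LT 270: heading 0 -> 270
LT 180: heading 270 -> 90
BK 14: (0,0) -> (0,-14) [heading=90, draw]
FD 12: (0,-14) -> (0,-2) [heading=90, draw]
RT 90: heading 90 -> 0
Final: pos=(0,-2), heading=0, 2 segment(s) drawn
Waypoints (3 total):
(0, 0)
(0, -14)
(0, -2)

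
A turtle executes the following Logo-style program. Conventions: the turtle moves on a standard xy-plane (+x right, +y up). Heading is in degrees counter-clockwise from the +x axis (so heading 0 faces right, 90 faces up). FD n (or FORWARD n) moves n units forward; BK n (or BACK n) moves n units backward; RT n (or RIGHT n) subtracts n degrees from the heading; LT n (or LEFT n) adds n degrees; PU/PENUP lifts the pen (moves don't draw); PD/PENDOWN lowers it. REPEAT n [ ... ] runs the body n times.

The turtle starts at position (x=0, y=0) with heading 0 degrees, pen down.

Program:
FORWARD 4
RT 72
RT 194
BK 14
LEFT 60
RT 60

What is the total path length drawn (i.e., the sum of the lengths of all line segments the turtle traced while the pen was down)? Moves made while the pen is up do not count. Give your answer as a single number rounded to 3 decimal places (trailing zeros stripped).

Answer: 18

Derivation:
Executing turtle program step by step:
Start: pos=(0,0), heading=0, pen down
FD 4: (0,0) -> (4,0) [heading=0, draw]
RT 72: heading 0 -> 288
RT 194: heading 288 -> 94
BK 14: (4,0) -> (4.977,-13.966) [heading=94, draw]
LT 60: heading 94 -> 154
RT 60: heading 154 -> 94
Final: pos=(4.977,-13.966), heading=94, 2 segment(s) drawn

Segment lengths:
  seg 1: (0,0) -> (4,0), length = 4
  seg 2: (4,0) -> (4.977,-13.966), length = 14
Total = 18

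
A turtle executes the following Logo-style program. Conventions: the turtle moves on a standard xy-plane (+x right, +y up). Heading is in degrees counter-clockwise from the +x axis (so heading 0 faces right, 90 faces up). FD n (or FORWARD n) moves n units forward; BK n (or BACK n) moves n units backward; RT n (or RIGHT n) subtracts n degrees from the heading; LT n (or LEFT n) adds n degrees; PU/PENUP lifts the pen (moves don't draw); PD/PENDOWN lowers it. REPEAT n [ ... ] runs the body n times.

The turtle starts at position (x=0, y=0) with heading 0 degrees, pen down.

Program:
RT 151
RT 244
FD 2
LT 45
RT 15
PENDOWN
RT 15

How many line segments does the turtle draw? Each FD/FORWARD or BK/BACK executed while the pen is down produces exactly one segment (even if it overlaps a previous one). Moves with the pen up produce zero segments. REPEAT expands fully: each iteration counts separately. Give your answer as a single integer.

Executing turtle program step by step:
Start: pos=(0,0), heading=0, pen down
RT 151: heading 0 -> 209
RT 244: heading 209 -> 325
FD 2: (0,0) -> (1.638,-1.147) [heading=325, draw]
LT 45: heading 325 -> 10
RT 15: heading 10 -> 355
PD: pen down
RT 15: heading 355 -> 340
Final: pos=(1.638,-1.147), heading=340, 1 segment(s) drawn
Segments drawn: 1

Answer: 1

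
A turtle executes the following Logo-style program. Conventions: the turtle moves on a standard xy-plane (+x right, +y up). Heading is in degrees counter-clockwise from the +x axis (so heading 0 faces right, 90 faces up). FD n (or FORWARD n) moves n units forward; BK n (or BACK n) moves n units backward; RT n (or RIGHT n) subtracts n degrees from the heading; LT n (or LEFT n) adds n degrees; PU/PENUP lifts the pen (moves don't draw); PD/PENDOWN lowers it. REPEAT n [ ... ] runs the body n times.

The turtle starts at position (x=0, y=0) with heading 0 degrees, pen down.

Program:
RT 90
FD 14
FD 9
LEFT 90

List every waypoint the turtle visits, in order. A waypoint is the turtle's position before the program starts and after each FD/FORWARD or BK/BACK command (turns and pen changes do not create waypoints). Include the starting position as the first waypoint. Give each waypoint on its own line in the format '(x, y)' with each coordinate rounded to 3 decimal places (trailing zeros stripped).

Executing turtle program step by step:
Start: pos=(0,0), heading=0, pen down
RT 90: heading 0 -> 270
FD 14: (0,0) -> (0,-14) [heading=270, draw]
FD 9: (0,-14) -> (0,-23) [heading=270, draw]
LT 90: heading 270 -> 0
Final: pos=(0,-23), heading=0, 2 segment(s) drawn
Waypoints (3 total):
(0, 0)
(0, -14)
(0, -23)

Answer: (0, 0)
(0, -14)
(0, -23)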